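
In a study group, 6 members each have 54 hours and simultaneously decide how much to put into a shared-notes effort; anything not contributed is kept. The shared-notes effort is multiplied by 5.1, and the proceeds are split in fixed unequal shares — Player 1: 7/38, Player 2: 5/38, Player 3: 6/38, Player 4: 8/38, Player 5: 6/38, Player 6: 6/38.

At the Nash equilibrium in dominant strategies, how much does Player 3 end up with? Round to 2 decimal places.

Each unit j contributes comes back to j as 5.1 × (j's share), so j prefers to contribute only if that share exceeds 1/5.1 = 0.1961; otherwise keeping the unit dominates.
The only share above 0.1961 is Player 4's 8/38, contributing 54; the remaining 5 contribute 0. Total contributed: 54.
Player 3 keeps 54 and receives 5.1 × 54 × 6/38 = 43.48 from the shared-notes effort, for a payoff of 97.48.

97.48 hours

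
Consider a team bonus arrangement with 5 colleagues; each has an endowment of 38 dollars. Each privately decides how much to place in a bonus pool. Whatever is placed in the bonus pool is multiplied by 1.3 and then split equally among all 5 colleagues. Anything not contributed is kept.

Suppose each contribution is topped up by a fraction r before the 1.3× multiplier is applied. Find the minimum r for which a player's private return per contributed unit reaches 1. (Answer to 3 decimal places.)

2.846

With matching at rate r, one contributed unit becomes (1 + r) in the bonus pool and returns 1.3 × (1 + r) / 5 to the contributor.
Setting this equal to 1: 1 + r = 5/1.3 = 3.8462.
So the minimum matching rate is r = 3.8462 − 1 = 2.846.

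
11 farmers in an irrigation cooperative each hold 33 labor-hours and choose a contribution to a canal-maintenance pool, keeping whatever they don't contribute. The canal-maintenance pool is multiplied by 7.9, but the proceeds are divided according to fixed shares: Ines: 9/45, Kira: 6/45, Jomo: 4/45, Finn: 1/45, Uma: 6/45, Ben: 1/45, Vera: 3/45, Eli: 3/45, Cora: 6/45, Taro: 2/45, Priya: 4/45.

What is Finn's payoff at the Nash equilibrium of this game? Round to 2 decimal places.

A player with share s gets back 7.9·s per unit contributed, so full contribution is dominant for anyone with s > 1/7.9 = 0.1266 and zero contribution is dominant for anyone below.
Ines, Kira, Uma and Cora are above the threshold, contributing 33 each; the remaining 7 contribute 0. Total contributed: 132.
Finn keeps 33 and receives 7.9 × 132 × 1/45 = 23.17 from the canal-maintenance pool, for a payoff of 56.17.

56.17 labor-hours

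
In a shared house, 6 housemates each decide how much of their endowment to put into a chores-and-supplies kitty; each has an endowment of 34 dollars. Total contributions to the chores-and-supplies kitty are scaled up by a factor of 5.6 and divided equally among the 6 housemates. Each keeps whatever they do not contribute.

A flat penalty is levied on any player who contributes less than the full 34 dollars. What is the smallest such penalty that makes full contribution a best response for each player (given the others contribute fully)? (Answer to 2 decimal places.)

Given the others contribute fully, the best deviation is to contribute 0 (any partial contribution still incurs the fine and gives up units whose private return 0.9333 is below 1).
Deviating from 34 to 0 saves 34 dollars but forfeits the deviator's share of the drop in the chores-and-supplies kitty: 5.6/6 × 34 = 31.73.
So the deviation gain is 34 − 31.73 = 2.27, and the fine must be at least 2.27 dollars to wipe it out.

2.27 dollars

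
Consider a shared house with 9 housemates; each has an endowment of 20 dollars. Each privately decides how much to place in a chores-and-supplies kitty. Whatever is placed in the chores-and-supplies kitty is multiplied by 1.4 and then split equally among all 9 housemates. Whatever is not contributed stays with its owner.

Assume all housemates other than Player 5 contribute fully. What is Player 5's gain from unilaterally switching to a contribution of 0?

Switching from a contribution of 20 to 0 lets Player 5 keep an extra 20 dollars, but lowers the chores-and-supplies kitty by 20, which costs Player 5 their own share of that drop: 1.4/9 × 20 = 3.11.
Net gain = 20 − 3.11 = 16.89. The private return per contributed unit (0.1556) is below 1, so free-riding is indeed the best response regardless of what the others do.

16.89 dollars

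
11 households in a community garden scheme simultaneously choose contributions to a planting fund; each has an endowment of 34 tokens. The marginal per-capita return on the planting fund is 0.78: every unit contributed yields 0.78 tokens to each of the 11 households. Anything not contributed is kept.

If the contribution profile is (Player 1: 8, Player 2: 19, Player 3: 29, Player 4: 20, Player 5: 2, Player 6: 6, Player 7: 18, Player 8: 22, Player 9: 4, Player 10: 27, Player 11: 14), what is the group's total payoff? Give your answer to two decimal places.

1655.02 tokens

Total contributed: 8 + 19 + 29 + 20 + 2 + 6 + 18 + 22 + 4 + 27 + 14 = 169; total kept: 11 × 34 − 169 = 205.
The planting fund pays out 0.78 × 11 × 169 = 1450.02 in aggregate.
Group total = 205 + 1450.02 = 1655.02.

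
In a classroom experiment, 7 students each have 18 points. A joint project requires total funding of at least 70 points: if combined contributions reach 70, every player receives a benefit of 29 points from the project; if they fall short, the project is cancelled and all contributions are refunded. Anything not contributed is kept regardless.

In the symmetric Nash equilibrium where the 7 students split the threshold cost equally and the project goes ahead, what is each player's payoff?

37 points

Equal share of the threshold: 70/7 = 10.
At this profile no one gains by cutting their contribution: any cut drops the total below 70, the project is cancelled, contributions are refunded, and the deviator ends with 18, which is less than 18 − 10 + 29 = 37. Contributing more than 10 just wastes the excess. So contributing exactly 10 is a best response.
Each player's payoff: 18 − 10 + 29 = 37.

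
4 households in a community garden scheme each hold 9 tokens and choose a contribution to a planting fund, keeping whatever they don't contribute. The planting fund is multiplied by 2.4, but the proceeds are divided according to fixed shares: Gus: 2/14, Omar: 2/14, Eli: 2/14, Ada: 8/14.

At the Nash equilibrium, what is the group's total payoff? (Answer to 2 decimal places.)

48.60 tokens

A player with share s gets back 2.4·s per unit contributed, so full contribution is dominant for anyone with s > 1/2.4 = 0.4167 and zero contribution is dominant for anyone below.
Ada alone (share 8/14) is above the threshold, contributing 9; the remaining 3 contribute 0. Total contributed: 9.
The planting fund pays out 2.4 × 9 = 21.60 in total (split across the unequal shares, but the aggregate is all that matters for the group sum).
The 3 free-riders keep 9 each, adding 27. Group total = 27 + 21.60 = 48.60.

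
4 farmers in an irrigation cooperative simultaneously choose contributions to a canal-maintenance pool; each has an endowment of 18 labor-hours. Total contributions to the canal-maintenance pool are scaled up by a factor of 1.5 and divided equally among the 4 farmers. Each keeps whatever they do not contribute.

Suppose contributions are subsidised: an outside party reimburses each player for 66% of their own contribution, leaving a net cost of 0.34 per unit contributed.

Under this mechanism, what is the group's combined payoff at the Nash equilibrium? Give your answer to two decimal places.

Under the mechanism each unit contributed yields (1.5/4) / 0.34 = 1.1029 back to its contributor per unit of net cost, which exceeds 1, making full contribution the dominant choice for everyone.
At the Nash equilibrium everyone contributes 18. Group total payoff = 4 × (18 × 0.66 + 1.5 × 18) = 155.52.

155.52 labor-hours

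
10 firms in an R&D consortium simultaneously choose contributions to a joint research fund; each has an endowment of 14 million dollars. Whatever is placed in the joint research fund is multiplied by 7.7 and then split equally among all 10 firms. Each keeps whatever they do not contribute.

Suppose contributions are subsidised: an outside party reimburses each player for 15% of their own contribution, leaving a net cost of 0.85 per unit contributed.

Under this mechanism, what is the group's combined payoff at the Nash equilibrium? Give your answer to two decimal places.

140.00 million dollars

With the mechanism, a contributed unit returns (7.7/10) / 0.85 = 0.9059 per unit of net cost — still below 1 — so contributing 0 remains dominant for every player.
Everyone keeps their endowment and the group total is 10 × 14 = 140.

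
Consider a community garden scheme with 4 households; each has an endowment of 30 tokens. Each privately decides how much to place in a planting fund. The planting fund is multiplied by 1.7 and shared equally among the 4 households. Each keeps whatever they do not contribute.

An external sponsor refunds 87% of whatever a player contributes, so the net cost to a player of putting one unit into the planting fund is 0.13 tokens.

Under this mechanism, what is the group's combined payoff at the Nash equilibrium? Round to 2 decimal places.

With the mechanism, a contributed unit returns (1.7/4) / 0.13 = 3.2692 per unit of net cost to the contributor — now above 1 — so contributing fully is weakly dominant for every player.
At the Nash equilibrium everyone contributes 30. Group total payoff = 4 × (30 × 0.87 + 1.7 × 30) = 308.40.

308.40 tokens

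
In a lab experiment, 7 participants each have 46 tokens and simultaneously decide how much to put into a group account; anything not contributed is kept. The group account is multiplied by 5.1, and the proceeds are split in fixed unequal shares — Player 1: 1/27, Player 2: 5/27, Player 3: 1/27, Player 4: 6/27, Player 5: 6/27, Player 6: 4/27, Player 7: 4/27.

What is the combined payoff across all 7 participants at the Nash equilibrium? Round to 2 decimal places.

699.20 tokens

A player with share s gets back 5.1·s per unit contributed, so full contribution is dominant for anyone with s > 1/5.1 = 0.1961 and zero contribution is dominant for anyone below.
Player 4 and Player 5 clear that bar, contributing 46 each; the remaining 5 contribute 0. Total contributed: 92.
The group account pays out 5.1 × 92 = 469.20 in total (split across the unequal shares, but the aggregate is all that matters for the group sum).
The 5 free-riders keep 46 each, adding 230. Group total = 230 + 469.20 = 699.20.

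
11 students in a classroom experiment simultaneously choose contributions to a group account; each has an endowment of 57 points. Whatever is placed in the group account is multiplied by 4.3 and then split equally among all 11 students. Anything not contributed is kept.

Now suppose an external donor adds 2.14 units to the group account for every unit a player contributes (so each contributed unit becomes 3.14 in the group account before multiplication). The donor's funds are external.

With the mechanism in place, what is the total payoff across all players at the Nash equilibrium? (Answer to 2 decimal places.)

8465.75 points

Under the mechanism each unit contributed yields 4.3 × 3.14 / 11 = 1.2275 back to its contributor per unit of net cost, which exceeds 1, making full contribution the dominant choice for everyone.
So the Nash equilibrium is full contribution by all 11; the group earns 4.3 × 3.14 × 627 = 8465.75.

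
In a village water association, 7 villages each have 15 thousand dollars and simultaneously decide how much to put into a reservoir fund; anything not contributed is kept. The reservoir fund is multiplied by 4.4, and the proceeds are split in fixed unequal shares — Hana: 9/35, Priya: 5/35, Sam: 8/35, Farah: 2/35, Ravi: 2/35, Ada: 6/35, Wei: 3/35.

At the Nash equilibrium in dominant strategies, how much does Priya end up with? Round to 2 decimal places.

33.86 thousand dollars

A player with share s gets back 4.4·s per unit contributed, so full contribution is dominant for anyone with s > 1/4.4 = 0.2273 and zero contribution is dominant for anyone below.
Hana and Sam are above the threshold, contributing 15 each; the remaining 5 contribute 0. Total contributed: 30.
Priya keeps 15 and receives 4.4 × 30 × 5/35 = 18.86 from the reservoir fund, for a payoff of 33.86.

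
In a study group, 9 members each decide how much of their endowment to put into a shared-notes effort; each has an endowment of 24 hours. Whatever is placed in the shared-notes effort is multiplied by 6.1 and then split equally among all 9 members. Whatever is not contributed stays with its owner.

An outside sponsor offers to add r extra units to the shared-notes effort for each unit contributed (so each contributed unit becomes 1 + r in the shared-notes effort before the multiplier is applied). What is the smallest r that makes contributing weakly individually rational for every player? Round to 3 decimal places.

0.475

With matching at rate r, one contributed unit becomes (1 + r) in the shared-notes effort and returns 6.1 × (1 + r) / 9 to the contributor.
Setting this equal to 1: 1 + r = 9/6.1 = 1.4754.
So the minimum matching rate is r = 1.4754 − 1 = 0.475.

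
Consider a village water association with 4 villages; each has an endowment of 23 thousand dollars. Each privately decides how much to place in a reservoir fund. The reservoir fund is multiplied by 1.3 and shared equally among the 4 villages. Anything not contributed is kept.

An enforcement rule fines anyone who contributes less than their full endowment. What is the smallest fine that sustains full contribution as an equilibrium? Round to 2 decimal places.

15.53 thousand dollars

Given the others contribute fully, the best deviation is to contribute 0 (any partial contribution still incurs the fine and gives up units whose private return 0.3250 is below 1).
Deviating from 23 to 0 saves 23 thousand dollars but forfeits the deviator's share of the drop in the reservoir fund: 1.3/4 × 23 = 7.47.
So the deviation gain is 23 − 7.47 = 15.53, and the fine must be at least 15.53 thousand dollars to wipe it out.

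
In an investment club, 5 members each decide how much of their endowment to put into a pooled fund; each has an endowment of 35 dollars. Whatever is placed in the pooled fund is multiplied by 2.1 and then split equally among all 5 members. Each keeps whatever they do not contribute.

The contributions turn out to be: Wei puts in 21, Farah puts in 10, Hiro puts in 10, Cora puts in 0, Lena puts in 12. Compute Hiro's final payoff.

Total contributed: 21 + 10 + 10 + 0 + 12 = 53.
Each receives 2.1 × 53 / 5 = 22.26 from the pooled fund.
Hiro keeps 35 − 10 = 25, so Hiro's payoff is 25 + 22.26 = 47.26.

47.26 dollars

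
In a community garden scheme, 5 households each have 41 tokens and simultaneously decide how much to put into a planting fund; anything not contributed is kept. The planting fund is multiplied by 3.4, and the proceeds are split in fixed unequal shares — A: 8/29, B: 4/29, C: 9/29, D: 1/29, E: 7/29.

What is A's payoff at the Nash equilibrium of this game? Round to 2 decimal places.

79.46 tokens

Player j's private return per contributed unit is 3.4 × (j's share). Contributing is weakly dominant for j when that share is at least 1/3.4 = 0.2941, and contributing 0 is dominant otherwise.
C alone (share 9/29) is above the threshold, contributing 41; the remaining 4 contribute 0. Total contributed: 41.
A keeps 41 and receives 3.4 × 41 × 8/29 = 38.46 from the planting fund, for a payoff of 79.46.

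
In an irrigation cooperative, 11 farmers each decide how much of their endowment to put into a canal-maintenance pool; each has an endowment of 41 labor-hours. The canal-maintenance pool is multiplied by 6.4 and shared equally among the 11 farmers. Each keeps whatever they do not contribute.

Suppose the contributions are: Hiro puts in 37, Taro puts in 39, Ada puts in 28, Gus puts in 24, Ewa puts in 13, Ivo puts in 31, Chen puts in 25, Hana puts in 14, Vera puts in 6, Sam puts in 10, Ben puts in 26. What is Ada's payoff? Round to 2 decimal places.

Total contributed: 37 + 39 + 28 + 24 + 13 + 31 + 25 + 14 + 6 + 10 + 26 = 253.
Each receives 6.4 × 253 / 11 = 147.20 from the canal-maintenance pool.
Ada keeps 41 − 28 = 13, so Ada's payoff is 13 + 147.20 = 160.20.

160.20 labor-hours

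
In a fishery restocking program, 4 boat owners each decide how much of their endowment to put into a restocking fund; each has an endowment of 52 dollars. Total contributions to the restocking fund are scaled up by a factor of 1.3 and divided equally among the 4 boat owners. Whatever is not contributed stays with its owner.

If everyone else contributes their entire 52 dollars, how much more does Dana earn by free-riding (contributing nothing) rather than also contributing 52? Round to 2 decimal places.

Switching from a contribution of 52 to 0 lets Dana keep an extra 52 dollars, but lowers the restocking fund by 52, which costs Dana their own share of that drop: 1.3/4 × 52 = 16.90.
Net gain = 52 − 16.90 = 35.10. The private return per contributed unit (0.3250) is below 1, so free-riding is indeed the best response regardless of what the others do.

35.10 dollars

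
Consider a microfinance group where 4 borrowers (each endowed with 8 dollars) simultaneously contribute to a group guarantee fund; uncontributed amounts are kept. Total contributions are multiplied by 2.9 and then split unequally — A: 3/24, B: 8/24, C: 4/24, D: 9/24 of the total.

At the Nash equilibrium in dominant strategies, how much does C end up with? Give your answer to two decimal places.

Player j's private return per contributed unit is 2.9 × (j's share). Contributing is weakly dominant for j when that share is at least 1/2.9 = 0.3448, and contributing 0 is dominant otherwise.
The only share above 0.3448 is D's 9/24, contributing 8; the remaining 3 contribute 0. Total contributed: 8.
C keeps 8 and receives 2.9 × 8 × 4/24 = 3.87 from the group guarantee fund, for a payoff of 11.87.

11.87 dollars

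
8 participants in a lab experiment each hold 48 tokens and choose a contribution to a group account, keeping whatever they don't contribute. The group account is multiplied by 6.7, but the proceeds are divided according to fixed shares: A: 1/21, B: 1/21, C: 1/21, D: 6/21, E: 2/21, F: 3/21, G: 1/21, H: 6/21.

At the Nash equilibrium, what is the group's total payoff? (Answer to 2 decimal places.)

Player j's private return per contributed unit is 6.7 × (j's share). Contributing is weakly dominant for j when that share is at least 1/6.7 = 0.1493, and contributing 0 is dominant otherwise.
D and H clear that bar, contributing 48 each; the remaining 6 contribute 0. Total contributed: 96.
The group account pays out 6.7 × 96 = 643.20 in total (split across the unequal shares, but the aggregate is all that matters for the group sum).
The 6 free-riders keep 48 each, adding 288. Group total = 288 + 643.20 = 931.20.

931.20 tokens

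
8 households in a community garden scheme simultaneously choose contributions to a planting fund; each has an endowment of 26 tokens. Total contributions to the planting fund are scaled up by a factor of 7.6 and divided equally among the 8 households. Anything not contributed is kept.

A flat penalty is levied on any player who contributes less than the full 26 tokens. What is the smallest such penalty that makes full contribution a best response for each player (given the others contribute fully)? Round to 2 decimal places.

1.30 tokens

Given the others contribute fully, the best deviation is to contribute 0 (any partial contribution still incurs the fine and gives up units whose private return 0.9500 is below 1).
Deviating from 26 to 0 saves 26 tokens but forfeits the deviator's share of the drop in the planting fund: 7.6/8 × 26 = 24.70.
So the deviation gain is 26 − 24.70 = 1.30, and the fine must be at least 1.30 tokens to wipe it out.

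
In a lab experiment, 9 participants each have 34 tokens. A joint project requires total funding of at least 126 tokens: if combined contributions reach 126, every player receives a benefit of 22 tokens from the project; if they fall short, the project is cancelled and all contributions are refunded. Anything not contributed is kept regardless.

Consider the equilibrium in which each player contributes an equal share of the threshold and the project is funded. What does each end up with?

42 tokens

Equal share of the threshold: 126/9 = 14.
At this profile no one gains by cutting their contribution: any cut drops the total below 126, the project is cancelled, contributions are refunded, and the deviator ends with 34, which is less than 34 − 14 + 22 = 42. Contributing more than 14 just wastes the excess. So contributing exactly 14 is a best response.
Each player's payoff: 34 − 14 + 22 = 42.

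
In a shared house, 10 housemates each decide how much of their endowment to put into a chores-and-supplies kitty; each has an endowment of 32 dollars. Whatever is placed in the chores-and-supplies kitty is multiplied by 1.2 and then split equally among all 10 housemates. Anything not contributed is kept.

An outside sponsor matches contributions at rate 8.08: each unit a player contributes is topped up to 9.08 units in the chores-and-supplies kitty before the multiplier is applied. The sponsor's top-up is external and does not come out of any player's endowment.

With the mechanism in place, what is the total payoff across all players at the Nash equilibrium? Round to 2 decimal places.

With the mechanism, a contributed unit returns 1.2 × 9.08 / 10 = 1.0896 per unit of net cost to the contributor — now above 1 — so contributing fully is weakly dominant for every player.
At the Nash equilibrium everyone contributes 32. Group total payoff = 1.2 × 9.08 × 320 = 3486.72.

3486.72 dollars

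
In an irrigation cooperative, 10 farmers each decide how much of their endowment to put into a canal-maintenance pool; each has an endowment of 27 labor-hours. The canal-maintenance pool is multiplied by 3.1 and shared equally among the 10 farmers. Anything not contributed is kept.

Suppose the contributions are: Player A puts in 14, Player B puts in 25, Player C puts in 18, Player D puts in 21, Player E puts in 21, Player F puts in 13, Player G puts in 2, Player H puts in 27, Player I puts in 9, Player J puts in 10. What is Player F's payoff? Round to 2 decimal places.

Total contributed: 14 + 25 + 18 + 21 + 21 + 13 + 2 + 27 + 9 + 10 = 160.
Each receives 3.1 × 160 / 10 = 49.60 from the canal-maintenance pool.
Player F keeps 27 − 13 = 14, so Player F's payoff is 14 + 49.60 = 63.60.

63.60 labor-hours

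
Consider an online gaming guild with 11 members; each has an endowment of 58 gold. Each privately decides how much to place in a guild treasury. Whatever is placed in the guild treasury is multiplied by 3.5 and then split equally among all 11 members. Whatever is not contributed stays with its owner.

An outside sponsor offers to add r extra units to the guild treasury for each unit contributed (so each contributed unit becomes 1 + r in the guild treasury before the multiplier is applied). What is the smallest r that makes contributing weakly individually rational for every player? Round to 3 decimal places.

With matching at rate r, one contributed unit becomes (1 + r) in the guild treasury and returns 3.5 × (1 + r) / 11 to the contributor.
Setting this equal to 1: 1 + r = 11/3.5 = 3.1429.
So the minimum matching rate is r = 3.1429 − 1 = 2.143.

2.143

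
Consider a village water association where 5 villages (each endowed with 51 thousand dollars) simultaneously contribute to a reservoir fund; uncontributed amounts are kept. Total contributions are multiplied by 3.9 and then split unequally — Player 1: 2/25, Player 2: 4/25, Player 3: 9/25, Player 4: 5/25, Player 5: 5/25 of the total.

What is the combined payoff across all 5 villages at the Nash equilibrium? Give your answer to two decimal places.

402.90 thousand dollars

A player with share s gets back 3.9·s per unit contributed, so full contribution is dominant for anyone with s > 1/3.9 = 0.2564 and zero contribution is dominant for anyone below.
Player 3 alone (share 9/25) is above the threshold, contributing 51; the remaining 4 contribute 0. Total contributed: 51.
The reservoir fund pays out 3.9 × 51 = 198.90 in total (split across the unequal shares, but the aggregate is all that matters for the group sum).
The 4 free-riders keep 51 each, adding 204. Group total = 204 + 198.90 = 402.90.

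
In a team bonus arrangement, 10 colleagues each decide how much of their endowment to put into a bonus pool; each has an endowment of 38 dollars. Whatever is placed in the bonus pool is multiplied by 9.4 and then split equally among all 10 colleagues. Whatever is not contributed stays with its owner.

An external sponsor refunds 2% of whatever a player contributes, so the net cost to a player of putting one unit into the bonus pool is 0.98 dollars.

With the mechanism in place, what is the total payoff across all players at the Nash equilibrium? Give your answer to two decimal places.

380.00 dollars

Even with the mechanism, each unit contributed returns only (9.4/10) / 0.98 = 0.9592 per unit of net cost, so contributing nothing is still dominant.
Everyone keeps their endowment and the group total is 10 × 38 = 380.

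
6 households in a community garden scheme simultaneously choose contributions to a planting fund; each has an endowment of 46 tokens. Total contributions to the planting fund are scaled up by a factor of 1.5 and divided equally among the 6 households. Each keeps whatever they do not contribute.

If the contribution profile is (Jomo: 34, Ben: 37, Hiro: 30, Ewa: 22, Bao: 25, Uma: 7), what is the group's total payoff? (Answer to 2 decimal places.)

Total contributed: 34 + 37 + 30 + 22 + 25 + 7 = 155; total kept: 6 × 46 − 155 = 121.
The planting fund pays out 1.5 × 155 = 232.50 in aggregate.
Group total = 121 + 232.50 = 353.50.

353.50 tokens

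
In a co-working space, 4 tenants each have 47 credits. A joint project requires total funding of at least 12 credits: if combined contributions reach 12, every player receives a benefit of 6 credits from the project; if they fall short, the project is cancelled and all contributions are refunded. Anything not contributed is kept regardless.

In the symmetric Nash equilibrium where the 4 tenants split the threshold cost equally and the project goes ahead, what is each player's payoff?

50 credits

Equal share of the threshold: 12/4 = 3.
At this profile no one gains by cutting their contribution: any cut drops the total below 12, the project is cancelled, contributions are refunded, and the deviator ends with 47, which is less than 47 − 3 + 6 = 50. Contributing more than 3 just wastes the excess. So contributing exactly 3 is a best response.
Each player's payoff: 47 − 3 + 6 = 50.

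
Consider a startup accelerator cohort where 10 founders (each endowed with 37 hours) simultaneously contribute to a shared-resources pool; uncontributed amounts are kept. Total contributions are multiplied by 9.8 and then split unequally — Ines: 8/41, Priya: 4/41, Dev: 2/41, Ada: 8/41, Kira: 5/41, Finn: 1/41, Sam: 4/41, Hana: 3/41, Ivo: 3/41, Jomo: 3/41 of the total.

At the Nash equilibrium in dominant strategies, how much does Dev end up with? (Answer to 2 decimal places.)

90.06 hours

Each unit j contributes comes back to j as 9.8 × (j's share), so j prefers to contribute only if that share exceeds 1/9.8 = 0.1020; otherwise keeping the unit dominates.
Ines, Ada and Kira clear that bar, contributing 37 each; the remaining 7 contribute 0. Total contributed: 111.
Dev keeps 37 and receives 9.8 × 111 × 2/41 = 53.06 from the shared-resources pool, for a payoff of 90.06.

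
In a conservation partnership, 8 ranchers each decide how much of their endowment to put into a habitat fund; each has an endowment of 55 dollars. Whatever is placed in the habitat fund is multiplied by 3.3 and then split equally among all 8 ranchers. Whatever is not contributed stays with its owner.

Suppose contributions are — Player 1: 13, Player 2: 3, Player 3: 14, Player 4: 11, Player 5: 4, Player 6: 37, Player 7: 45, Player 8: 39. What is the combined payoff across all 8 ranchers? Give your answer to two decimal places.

Total contributed: 13 + 3 + 14 + 11 + 4 + 37 + 45 + 39 = 166; total kept: 8 × 55 − 166 = 274.
The habitat fund pays out 3.3 × 166 = 547.80 in aggregate.
Group total = 274 + 547.80 = 821.80.

821.80 dollars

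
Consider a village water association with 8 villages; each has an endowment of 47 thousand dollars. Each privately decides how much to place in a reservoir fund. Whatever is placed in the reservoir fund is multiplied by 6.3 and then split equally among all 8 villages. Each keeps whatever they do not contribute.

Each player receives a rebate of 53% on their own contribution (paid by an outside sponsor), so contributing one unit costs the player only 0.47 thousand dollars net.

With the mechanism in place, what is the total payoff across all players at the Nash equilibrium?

With the mechanism, a contributed unit returns (6.3/8) / 0.47 = 1.6755 per unit of net cost to the contributor — now above 1 — so contributing fully is weakly dominant for every player.
So the Nash equilibrium is full contribution by all 8; the group earns 8 × (47 × 0.53 + 6.3 × 47) = 2568.08.

2568.08 thousand dollars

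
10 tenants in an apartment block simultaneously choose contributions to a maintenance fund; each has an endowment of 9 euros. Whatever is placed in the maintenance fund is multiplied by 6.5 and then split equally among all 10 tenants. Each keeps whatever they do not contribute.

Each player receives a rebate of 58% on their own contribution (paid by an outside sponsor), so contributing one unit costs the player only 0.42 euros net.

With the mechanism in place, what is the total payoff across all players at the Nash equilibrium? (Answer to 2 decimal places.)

With the mechanism, a contributed unit returns (6.5/10) / 0.42 = 1.5476 per unit of net cost to the contributor — now above 1 — so contributing fully is weakly dominant for every player.
So the Nash equilibrium is full contribution by all 10; the group earns 10 × (9 × 0.58 + 6.5 × 9) = 637.20.

637.20 euros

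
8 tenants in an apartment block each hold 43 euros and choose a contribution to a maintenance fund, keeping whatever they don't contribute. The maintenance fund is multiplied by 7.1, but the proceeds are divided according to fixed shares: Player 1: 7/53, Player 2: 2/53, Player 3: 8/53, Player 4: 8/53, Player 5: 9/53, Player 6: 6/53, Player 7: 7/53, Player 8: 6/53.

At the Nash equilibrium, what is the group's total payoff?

1130.90 euros

A player with share s gets back 7.1·s per unit contributed, so full contribution is dominant for anyone with s > 1/7.1 = 0.1408 and zero contribution is dominant for anyone below.
The shares above 0.1408 belong to Player 3, Player 4 and Player 5, contributing 43 each; the remaining 5 contribute 0. Total contributed: 129.
The maintenance fund pays out 7.1 × 129 = 915.90 in total (split across the unequal shares, but the aggregate is all that matters for the group sum).
The 5 free-riders keep 43 each, adding 215. Group total = 215 + 915.90 = 1130.90.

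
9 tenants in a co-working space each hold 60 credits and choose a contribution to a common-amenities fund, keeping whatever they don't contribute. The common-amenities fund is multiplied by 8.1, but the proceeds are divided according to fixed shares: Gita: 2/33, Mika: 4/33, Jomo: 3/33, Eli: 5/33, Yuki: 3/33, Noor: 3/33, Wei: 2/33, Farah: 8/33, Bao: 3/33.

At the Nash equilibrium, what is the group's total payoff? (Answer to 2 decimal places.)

1392.00 credits

For player j, contributing a unit is worthwhile iff 8.1 × (j's share) ≥ 1, i.e. iff j's share is at least 0.1235.
Eli and Farah clear that bar, contributing 60 each; the remaining 7 contribute 0. Total contributed: 120.
The common-amenities fund pays out 8.1 × 120 = 972.00 in total (split across the unequal shares, but the aggregate is all that matters for the group sum).
The 7 free-riders keep 60 each, adding 420. Group total = 420 + 972.00 = 1392.00.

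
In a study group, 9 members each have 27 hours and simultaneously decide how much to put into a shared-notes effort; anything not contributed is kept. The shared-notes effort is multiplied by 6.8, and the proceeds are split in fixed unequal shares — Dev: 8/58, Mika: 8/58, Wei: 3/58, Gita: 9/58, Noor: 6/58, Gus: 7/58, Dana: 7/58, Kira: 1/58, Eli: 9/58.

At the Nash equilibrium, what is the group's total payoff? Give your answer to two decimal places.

556.20 hours

For player j, contributing a unit is worthwhile iff 6.8 × (j's share) ≥ 1, i.e. iff j's share is at least 0.1471.
Gita and Eli are above the threshold, contributing 27 each; the remaining 7 contribute 0. Total contributed: 54.
The shared-notes effort pays out 6.8 × 54 = 367.20 in total (split across the unequal shares, but the aggregate is all that matters for the group sum).
The 7 free-riders keep 27 each, adding 189. Group total = 189 + 367.20 = 556.20.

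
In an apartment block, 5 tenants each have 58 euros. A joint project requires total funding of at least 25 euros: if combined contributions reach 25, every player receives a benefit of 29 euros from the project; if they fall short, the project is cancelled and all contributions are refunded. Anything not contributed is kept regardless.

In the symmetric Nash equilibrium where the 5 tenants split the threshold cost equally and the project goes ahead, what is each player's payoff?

82 euros

Equal share of the threshold: 25/5 = 5.
At this profile no one gains by cutting their contribution: any cut drops the total below 25, the project is cancelled, contributions are refunded, and the deviator ends with 58, which is less than 58 − 5 + 29 = 82. Contributing more than 5 just wastes the excess. So contributing exactly 5 is a best response.
Each player's payoff: 58 − 5 + 29 = 82.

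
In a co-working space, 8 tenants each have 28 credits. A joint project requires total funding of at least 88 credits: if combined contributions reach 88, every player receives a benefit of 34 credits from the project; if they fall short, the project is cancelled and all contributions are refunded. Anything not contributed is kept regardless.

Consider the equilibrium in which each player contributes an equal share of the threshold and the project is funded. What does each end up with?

Equal share of the threshold: 88/8 = 11.
At this profile no one gains by cutting their contribution: any cut drops the total below 88, the project is cancelled, contributions are refunded, and the deviator ends with 28, which is less than 28 − 11 + 34 = 51. Contributing more than 11 just wastes the excess. So contributing exactly 11 is a best response.
Each player's payoff: 28 − 11 + 34 = 51.

51 credits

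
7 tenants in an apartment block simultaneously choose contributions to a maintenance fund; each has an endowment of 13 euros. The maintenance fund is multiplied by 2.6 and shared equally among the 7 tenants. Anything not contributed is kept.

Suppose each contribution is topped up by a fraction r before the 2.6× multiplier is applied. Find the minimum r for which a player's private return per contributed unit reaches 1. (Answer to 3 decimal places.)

1.692

With matching at rate r, one contributed unit becomes (1 + r) in the maintenance fund and returns 2.6 × (1 + r) / 7 to the contributor.
Setting this equal to 1: 1 + r = 7/2.6 = 2.6923.
So the minimum matching rate is r = 2.6923 − 1 = 1.692.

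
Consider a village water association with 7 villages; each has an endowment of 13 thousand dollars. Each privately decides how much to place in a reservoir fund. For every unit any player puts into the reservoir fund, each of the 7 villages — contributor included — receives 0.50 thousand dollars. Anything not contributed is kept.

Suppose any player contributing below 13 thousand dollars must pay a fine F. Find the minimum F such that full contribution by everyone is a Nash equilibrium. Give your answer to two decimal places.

6.50 thousand dollars

Given the others contribute fully, the best deviation is to contribute 0 (any partial contribution still incurs the fine and gives up units whose private return 0.50 is below 1).
Deviating from 13 to 0 saves 13 thousand dollars but forfeits the deviator's share of the drop in the reservoir fund: 0.50 × 13 = 6.50.
So the deviation gain is 13 − 6.50 = 6.50, and the fine must be at least 6.50 thousand dollars to wipe it out.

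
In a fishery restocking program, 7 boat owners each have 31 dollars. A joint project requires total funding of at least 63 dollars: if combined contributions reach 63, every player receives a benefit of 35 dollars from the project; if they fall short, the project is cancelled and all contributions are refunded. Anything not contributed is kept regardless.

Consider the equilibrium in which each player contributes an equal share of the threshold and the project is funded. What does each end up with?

57 dollars

Equal share of the threshold: 63/7 = 9.
At this profile no one gains by cutting their contribution: any cut drops the total below 63, the project is cancelled, contributions are refunded, and the deviator ends with 31, which is less than 31 − 9 + 35 = 57. Contributing more than 9 just wastes the excess. So contributing exactly 9 is a best response.
Each player's payoff: 31 − 9 + 35 = 57.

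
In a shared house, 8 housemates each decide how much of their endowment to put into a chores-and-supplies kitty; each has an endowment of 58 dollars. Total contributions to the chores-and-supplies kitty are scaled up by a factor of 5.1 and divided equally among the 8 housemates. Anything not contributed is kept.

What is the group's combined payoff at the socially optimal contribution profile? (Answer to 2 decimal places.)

2366.40 dollars

Each contributed unit returns 5.100 to the group as a whole (0.6375 to each of 8 players), which exceeds 1, so the social optimum is full contribution: group total = 5.100 × 464 = 2366.40.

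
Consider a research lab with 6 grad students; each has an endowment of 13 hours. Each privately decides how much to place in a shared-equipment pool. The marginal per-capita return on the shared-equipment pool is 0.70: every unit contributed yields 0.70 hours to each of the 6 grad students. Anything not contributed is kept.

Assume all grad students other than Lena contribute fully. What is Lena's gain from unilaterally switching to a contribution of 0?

Switching from a contribution of 13 to 0 lets Lena keep an extra 13 hours, but lowers the shared-equipment pool by 13, which costs Lena their own share of that drop: 0.70 × 13 = 9.10.
Net gain = 13 − 9.10 = 3.90. The private return per contributed unit (0.70) is below 1, so free-riding is indeed the best response regardless of what the others do.

3.90 hours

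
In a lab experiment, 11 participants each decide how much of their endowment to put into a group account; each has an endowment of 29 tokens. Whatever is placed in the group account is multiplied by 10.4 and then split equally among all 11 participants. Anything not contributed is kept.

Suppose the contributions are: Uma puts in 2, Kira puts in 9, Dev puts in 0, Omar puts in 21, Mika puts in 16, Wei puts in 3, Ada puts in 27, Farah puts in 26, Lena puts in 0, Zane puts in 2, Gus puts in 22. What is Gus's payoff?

128.02 tokens

Total contributed: 2 + 9 + 0 + 21 + 16 + 3 + 27 + 26 + 0 + 2 + 22 = 128.
Each receives 10.4 × 128 / 11 = 121.02 from the group account.
Gus keeps 29 − 22 = 7, so Gus's payoff is 7 + 121.02 = 128.02.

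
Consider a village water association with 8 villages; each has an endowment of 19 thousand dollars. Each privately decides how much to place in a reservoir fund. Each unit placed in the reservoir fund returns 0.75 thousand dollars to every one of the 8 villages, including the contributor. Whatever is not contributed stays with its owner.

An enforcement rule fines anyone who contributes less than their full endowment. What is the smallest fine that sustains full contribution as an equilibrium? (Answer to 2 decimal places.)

4.75 thousand dollars

Given the others contribute fully, the best deviation is to contribute 0 (any partial contribution still incurs the fine and gives up units whose private return 0.75 is below 1).
Deviating from 19 to 0 saves 19 thousand dollars but forfeits the deviator's share of the drop in the reservoir fund: 0.75 × 19 = 14.25.
So the deviation gain is 19 − 14.25 = 4.75, and the fine must be at least 4.75 thousand dollars to wipe it out.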